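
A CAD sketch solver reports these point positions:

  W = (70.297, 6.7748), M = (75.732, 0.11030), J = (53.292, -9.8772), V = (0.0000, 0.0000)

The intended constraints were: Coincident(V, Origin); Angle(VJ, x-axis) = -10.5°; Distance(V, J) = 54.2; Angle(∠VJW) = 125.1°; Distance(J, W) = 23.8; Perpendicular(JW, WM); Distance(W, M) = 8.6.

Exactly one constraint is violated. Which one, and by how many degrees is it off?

Perpendicular(JW, WM) — off by 5.20°.

V = (0.00, 0.00) ✓; VJ at -10.50° ✓; |VJ| = 54.20 ✓; ∠VJW = 125.1° ✓; |JW| = 23.80 ✓; ∠(JW, WM) = 95.20° ✗; |WM| = 8.600 ✓.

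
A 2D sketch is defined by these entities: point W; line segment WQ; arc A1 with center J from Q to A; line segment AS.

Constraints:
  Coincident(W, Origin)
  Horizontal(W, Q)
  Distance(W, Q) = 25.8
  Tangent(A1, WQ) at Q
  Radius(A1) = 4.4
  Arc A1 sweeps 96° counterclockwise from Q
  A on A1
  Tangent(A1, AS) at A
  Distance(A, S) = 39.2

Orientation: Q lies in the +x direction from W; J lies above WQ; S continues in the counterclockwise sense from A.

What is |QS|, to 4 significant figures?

43.85

W is at the origin; WQ is horizontal with |WQ| = 25.8 and Q on the +x side, so Q = (25.80, 0.000). A1 meets WQ tangentially, so JQ is at right angles to WQ, so J = Q + (0, 4.4) = (25.80, 4.400). On A1, Q sits at bearing -90° from J; a 96° counterclockwise sweep puts A at bearing 6°, so A = J + 4.4·(cos 6°, sin 6°) = (30.18, 4.860). The tangent condition forces JA to be normal to AS, so AS runs along (−sin 6°, cos 6°); with |AS| = 39.2, S = (26.08, 43.85). Then |QS| = |S − Q| = 43.85.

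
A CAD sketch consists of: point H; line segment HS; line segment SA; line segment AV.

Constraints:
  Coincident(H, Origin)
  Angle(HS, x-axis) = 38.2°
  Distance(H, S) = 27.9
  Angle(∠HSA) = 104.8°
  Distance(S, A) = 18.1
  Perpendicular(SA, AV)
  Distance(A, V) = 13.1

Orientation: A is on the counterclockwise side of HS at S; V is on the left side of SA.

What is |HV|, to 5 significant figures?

28.791

H is at the origin; HS runs at 38.2° with length 27.9, so S = 27.9·(cos 38.2°, sin 38.2°) = (21.925, 17.254). ∠HSA = 104.8°, so SA runs at 38.2° + (180° − 104.8°) = 113.40° from the x-axis; with |SA| = 18.1, A = S + 18.1·(cos 113.40°, sin 113.40°) = (14.737, 33.865). The perpendicularity gives AV at right angles to SA; with |AV| = 13.1 on the left of SA, V = A + 13.1·(-0.91775, -0.39715) = (2.7144, 28.662). Then |HV| = |V − H| = 28.791.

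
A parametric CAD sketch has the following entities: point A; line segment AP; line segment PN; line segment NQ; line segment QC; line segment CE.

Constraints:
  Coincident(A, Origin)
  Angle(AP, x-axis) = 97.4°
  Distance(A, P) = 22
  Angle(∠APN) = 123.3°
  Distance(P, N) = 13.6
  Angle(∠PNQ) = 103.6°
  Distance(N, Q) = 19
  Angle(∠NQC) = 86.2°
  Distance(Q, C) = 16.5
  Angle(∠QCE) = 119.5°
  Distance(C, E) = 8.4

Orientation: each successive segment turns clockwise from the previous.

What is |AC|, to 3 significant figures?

14.2

A is at the origin; AP runs at 97.4° with length 22.0, so P = (-2.83, 21.8). ∠APN = 123.3° gives PN at 40.7° from the x-axis; with |PN| = 13.6, N = (7.48, 30.7). ∠PNQ = 103.6° gives NQ at -35.7° from the x-axis; with |NQ| = 19.0, Q = (22.9, 19.6). ∠NQC = 86.2° gives QC at -130° from the x-axis; with |QC| = 16.5, C = (12.4, 6.87). Then |AC| = |C − A| = 14.2.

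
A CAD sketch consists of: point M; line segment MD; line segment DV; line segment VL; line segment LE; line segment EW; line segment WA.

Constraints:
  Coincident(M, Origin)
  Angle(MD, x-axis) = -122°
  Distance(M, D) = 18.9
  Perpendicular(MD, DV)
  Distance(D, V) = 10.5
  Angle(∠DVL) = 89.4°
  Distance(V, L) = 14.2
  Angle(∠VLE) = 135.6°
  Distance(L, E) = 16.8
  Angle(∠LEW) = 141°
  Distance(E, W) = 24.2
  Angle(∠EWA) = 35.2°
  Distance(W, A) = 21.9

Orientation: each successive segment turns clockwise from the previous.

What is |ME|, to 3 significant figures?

7.34

M is at the origin; MD runs at -122.0° with length 18.9, so D = (-10.0, -16.0). The perpendicularity gives DV at right angles to MD, so DV runs at 148°; with |DV| = 10.5, V = (-18.9, -10.5). ∠DVL = 89.4° gives VL at 57.4° from the x-axis; with |VL| = 14.2, L = (-11.3, 1.50). ∠VLE = 135.6° gives LE at 13.0° from the x-axis; with |LE| = 16.8, E = (5.10, 5.28). Then |ME| = |E − M| = 7.34.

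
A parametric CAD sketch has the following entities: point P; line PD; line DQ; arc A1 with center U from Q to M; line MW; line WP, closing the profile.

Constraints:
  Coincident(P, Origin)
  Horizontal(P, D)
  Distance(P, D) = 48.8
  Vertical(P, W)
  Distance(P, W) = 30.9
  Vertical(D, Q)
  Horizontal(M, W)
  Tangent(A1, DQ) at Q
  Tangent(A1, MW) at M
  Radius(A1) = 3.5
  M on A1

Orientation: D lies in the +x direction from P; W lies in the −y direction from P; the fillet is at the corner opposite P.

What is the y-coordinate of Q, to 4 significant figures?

-27.40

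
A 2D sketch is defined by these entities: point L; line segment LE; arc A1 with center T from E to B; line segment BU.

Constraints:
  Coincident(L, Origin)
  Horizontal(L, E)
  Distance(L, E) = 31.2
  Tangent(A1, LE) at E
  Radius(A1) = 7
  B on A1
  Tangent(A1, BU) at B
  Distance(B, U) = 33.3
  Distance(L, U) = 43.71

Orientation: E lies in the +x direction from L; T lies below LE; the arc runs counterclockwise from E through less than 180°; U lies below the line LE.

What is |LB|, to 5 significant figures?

25.006

Checks: |TB| = 7.000 ✓; ∠(TB, BU) = 90.00° ✓; |BU| = 33.30 ✓; |LU| = 43.71 ✓.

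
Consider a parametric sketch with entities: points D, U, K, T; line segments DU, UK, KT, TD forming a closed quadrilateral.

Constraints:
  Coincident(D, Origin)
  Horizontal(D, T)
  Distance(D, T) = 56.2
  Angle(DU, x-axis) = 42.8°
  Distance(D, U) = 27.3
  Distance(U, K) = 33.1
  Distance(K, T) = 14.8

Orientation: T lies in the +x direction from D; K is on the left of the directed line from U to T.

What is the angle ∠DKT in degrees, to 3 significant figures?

87.7°

D is at the origin; DT is horizontal with |DT| = 56.2 and T in +x, so T = (56.2, 0). DU runs at 42.8° with |DU| = 27.3, so U = (20.0, 18.5). K is determined by |UK| = 33.1 and |KT| = 14.8 together: it lies at the intersection of circle(U, 33.1) and circle(T, 14.8). With |UT| = 40.6, the foot of the radical line on UT is 31.1 from U and the perpendicular offset is √(33.1² − 31.1²) = 11.3. Taking the left-of-UT solution: K = (52.9, 14.4).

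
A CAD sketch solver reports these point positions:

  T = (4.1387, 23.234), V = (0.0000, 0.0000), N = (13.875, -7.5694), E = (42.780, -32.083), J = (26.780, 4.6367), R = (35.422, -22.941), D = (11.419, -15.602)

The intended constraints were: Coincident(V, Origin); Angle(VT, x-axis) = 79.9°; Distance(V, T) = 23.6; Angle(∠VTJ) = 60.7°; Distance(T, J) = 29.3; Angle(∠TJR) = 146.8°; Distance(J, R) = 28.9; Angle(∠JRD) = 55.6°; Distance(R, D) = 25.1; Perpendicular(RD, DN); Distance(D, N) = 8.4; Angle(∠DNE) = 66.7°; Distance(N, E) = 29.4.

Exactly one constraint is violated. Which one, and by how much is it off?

Distance(N, E) = 29.4 — off by 8.50.

V = (0.00, 0.00) ✓; VT at 79.90° ✓; |VT| = 23.60 ✓; ∠VTJ = 60.70° ✓; |TJ| = 29.30 ✓; ∠TJR = 146.8° ✓; |JR| = 28.90 ✓; ∠JRD = 55.60° ✓; |RD| = 25.10 ✓; ∠(RD, DN) = 90.00° ✓; |DN| = 8.400 ✓; ∠DNE = 66.70° ✓; |NE| = 37.90 ✗.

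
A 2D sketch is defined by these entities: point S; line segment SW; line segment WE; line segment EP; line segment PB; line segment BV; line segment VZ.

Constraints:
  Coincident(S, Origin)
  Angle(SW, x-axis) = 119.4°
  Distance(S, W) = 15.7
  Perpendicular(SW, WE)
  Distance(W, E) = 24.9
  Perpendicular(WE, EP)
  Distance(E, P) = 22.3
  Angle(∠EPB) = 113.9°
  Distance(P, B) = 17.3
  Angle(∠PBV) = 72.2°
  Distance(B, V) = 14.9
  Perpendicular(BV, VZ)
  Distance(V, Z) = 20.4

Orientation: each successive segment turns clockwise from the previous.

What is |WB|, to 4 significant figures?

30.68

S is at the origin; SW runs at 119.4° with length 15.7, so W = (-7.707, 13.68). SW ⟂ WE, so WE runs at 29.40°; with |WE| = 24.9, E = (13.99, 25.90). The perpendicularity gives EP at right angles to WE, so EP runs at -60.60°; with |EP| = 22.3, P = (24.93, 6.473). ∠EPB = 113.9° gives PB at -126.7° from the x-axis; with |PB| = 17.3, B = (14.59, -7.397). Then |WB| = |B − W| = 30.68.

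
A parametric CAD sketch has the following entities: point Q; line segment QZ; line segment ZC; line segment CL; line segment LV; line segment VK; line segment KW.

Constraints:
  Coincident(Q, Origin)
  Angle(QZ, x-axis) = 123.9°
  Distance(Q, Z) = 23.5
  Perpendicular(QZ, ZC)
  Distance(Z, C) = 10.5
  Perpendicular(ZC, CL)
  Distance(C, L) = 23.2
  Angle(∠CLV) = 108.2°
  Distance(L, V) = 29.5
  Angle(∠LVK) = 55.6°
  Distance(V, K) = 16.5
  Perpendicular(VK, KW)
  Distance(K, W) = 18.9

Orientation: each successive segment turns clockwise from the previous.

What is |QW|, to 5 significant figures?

5.4853

∠LVK = 55.6° gives VK at 107.70° from the x-axis; with |VK| = 16.5, K = (-14.590, -1.4537). The perpendicularity gives KW at right angles to VK, so KW runs at 17.700°; with |KW| = 18.9, W = (3.4151, 4.2925). Then |QW| = |W − Q| = 5.4853.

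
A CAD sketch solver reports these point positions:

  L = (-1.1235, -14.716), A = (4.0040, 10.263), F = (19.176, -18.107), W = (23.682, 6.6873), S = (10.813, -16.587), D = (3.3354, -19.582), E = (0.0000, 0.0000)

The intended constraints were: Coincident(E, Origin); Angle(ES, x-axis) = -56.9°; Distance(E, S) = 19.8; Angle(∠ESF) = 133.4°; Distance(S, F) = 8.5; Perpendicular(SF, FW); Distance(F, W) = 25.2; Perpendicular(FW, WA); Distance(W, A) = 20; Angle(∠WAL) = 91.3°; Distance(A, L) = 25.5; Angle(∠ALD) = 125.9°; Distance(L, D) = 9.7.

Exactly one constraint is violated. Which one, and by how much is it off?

Distance(L, D) = 9.7 — off by 3.10.

E = (0.00, 0.00) ✓; ES at -56.90° ✓; |ES| = 19.80 ✓; ∠ESF = 133.4° ✓; |SF| = 8.500 ✓; ∠(SF, FW) = 90.00° ✓; |FW| = 25.20 ✓; ∠(FW, WA) = 90.00° ✓; |WA| = 20.00 ✓; ∠WAL = 91.30° ✓; |AL| = 25.50 ✓; ∠ALD = 125.9° ✓; |LD| = 6.600 ✗.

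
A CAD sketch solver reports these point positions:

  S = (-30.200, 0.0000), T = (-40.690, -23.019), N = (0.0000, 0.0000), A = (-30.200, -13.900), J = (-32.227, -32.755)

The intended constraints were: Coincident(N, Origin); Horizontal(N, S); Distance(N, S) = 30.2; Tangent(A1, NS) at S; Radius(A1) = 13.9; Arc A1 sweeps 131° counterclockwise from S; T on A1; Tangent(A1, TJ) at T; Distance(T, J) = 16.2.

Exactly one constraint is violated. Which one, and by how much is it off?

Distance(T, J) = 16.2 — off by 3.30.

N = (0.00, 0.00) ✓; N.y = 0.00, S.y = 0.00 ✓; |NS| = 30.20 ✓; ∠(AS, SN) = 90.00° ✓; |AS| = 13.90 ✓; bearing(A→T) − bearing(A→S) = 131.0° ✓; |AT| = 13.90 ✓; ∠(AT, TJ) = 90.00° ✓; |TJ| = 12.90 ✗.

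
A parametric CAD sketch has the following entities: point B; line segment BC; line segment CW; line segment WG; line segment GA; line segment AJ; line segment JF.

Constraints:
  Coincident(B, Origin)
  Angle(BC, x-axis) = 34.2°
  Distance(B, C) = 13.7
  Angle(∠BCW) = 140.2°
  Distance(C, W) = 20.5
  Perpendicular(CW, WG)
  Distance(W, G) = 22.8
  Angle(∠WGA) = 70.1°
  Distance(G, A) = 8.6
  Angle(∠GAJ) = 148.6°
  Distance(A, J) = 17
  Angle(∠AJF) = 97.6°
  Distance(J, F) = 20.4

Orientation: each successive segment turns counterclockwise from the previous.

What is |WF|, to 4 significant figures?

9.363

B is at the origin; BC runs at 34.2° with length 13.7, so C = (11.33, 7.701). ∠BCW = 140.2° gives CW at 74.00° from the x-axis; with |CW| = 20.5, W = (16.98, 27.41). CW ⟂ WG, so WG runs at 164.0°; with |WG| = 22.8, G = (-4.935, 33.69). ∠WGA = 70.1° gives GA at -86.10° from the x-axis; with |GA| = 8.6, A = (-4.350, 25.11). ∠GAJ = 148.6° gives AJ at -54.70° from the x-axis; with |AJ| = 17.0, J = (5.473, 11.24). ∠AJF = 97.6° gives JF at 27.70° from the x-axis; with |JF| = 20.4, F = (23.54, 20.72). Then |WF| = |F − W| = 9.363.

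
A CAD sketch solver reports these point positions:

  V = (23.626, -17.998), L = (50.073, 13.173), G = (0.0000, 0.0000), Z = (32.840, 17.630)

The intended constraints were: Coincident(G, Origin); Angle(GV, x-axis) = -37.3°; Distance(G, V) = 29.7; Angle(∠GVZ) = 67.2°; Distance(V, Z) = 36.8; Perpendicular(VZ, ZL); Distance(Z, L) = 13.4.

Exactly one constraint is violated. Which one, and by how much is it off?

Distance(Z, L) = 13.4 — off by 4.40.

G = (0.00, 0.00) ✓; GV at -37.30° ✓; |GV| = 29.70 ✓; ∠GVZ = 67.20° ✓; |VZ| = 36.80 ✓; ∠(VZ, ZL) = 90.00° ✓; |ZL| = 17.80 ✗.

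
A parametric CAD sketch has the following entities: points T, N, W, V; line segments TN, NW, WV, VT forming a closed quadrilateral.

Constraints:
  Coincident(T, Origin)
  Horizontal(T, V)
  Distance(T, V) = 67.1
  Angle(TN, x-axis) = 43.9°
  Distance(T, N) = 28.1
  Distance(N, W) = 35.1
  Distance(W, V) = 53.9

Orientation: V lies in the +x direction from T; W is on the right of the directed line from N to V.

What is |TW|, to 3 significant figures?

21.7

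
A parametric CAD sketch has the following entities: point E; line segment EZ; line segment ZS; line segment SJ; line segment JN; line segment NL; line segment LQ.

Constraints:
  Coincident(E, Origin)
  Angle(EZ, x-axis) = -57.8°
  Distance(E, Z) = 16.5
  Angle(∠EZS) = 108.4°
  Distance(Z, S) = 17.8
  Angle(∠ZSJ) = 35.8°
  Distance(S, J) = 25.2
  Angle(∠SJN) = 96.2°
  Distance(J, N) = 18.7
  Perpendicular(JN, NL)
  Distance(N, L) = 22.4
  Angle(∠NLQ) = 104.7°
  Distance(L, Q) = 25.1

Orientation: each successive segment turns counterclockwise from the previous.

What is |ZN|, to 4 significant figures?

15.18

E is at the origin; EZ runs at -57.8° with length 16.5, so Z = (8.792, -13.96). ∠EZS = 108.4° gives ZS at 13.80° from the x-axis; with |ZS| = 17.8, S = (26.08, -9.716). ∠ZSJ = 35.8° gives SJ at 158.0° from the x-axis; with |SJ| = 25.2, J = (2.714, -0.2762). ∠SJN = 96.2° gives JN at -118.2° from the x-axis; with |JN| = 18.7, N = (-6.123, -16.76). Then |ZN| = |N − Z| = 15.18.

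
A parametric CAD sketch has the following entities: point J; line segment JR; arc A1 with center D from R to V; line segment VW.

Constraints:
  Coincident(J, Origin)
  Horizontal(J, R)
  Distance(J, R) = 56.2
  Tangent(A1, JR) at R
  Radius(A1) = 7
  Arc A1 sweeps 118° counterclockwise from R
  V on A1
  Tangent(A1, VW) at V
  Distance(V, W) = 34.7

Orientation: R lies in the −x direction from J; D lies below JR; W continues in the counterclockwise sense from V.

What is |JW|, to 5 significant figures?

61.637

J is at the origin; J and R share the same y with |JR| = 56.2 and R on the −x side, so R = (-56.200, 0.0000). Since A1 is tangent to JR there, DR ⟂ JR, so D = R + (0, -7) = (-56.200, -7.0000). On A1, R sits at bearing 90° from D; a 118° counterclockwise sweep puts V at bearing 208°, so V = D + 7.0·(cos 208°, sin 208°) = (-62.381, -10.286). Since A1 is tangent to VW there, DV ⟂ VW, so VW runs along (−sin 208°, cos 208°); with |VW| = 34.7, W = (-46.090, -40.925). Then |JW| = |W − J| = 61.637.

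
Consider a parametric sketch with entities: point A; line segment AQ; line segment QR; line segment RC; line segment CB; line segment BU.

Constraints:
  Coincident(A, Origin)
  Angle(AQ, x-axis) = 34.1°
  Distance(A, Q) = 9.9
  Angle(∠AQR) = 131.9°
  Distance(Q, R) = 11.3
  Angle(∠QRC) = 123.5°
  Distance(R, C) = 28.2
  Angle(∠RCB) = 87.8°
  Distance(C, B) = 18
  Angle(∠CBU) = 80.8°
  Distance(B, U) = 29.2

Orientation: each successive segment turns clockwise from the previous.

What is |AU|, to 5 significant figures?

7.2785

∠RCB = 87.8° gives CB at -162.70° from the x-axis; with |CB| = 18.0, B = (11.390, -29.119). ∠CBU = 80.8° gives BU at 98.100° from the x-axis; with |BU| = 29.2, U = (7.2755, -0.20994). Then |AU| = |U − A| = 7.2785.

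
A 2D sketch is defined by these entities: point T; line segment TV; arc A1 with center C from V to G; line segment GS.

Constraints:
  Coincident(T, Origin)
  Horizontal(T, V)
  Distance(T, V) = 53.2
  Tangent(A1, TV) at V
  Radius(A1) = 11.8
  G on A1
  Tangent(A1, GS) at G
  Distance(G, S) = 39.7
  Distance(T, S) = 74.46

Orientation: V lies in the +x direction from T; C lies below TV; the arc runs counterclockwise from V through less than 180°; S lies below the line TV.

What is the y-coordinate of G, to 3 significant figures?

-14.9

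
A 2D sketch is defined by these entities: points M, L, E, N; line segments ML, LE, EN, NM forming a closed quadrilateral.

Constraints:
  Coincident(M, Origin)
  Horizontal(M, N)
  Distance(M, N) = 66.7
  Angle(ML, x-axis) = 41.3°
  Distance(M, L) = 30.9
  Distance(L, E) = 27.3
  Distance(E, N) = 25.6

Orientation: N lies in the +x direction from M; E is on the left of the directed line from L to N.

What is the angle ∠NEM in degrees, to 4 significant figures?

107.8°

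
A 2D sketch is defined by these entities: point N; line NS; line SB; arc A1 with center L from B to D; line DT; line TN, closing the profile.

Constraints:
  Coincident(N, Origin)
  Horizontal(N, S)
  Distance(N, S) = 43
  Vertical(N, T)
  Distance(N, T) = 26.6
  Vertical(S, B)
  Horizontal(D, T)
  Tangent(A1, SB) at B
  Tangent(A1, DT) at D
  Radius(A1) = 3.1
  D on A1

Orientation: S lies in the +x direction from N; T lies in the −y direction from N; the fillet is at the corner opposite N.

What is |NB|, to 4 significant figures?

49.00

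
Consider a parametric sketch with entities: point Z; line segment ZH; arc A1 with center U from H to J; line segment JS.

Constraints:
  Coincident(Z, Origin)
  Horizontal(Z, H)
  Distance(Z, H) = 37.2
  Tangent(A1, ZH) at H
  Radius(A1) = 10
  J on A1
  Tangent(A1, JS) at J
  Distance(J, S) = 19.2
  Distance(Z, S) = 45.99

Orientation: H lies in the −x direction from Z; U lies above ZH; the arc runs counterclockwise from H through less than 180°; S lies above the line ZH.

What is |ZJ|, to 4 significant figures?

30.63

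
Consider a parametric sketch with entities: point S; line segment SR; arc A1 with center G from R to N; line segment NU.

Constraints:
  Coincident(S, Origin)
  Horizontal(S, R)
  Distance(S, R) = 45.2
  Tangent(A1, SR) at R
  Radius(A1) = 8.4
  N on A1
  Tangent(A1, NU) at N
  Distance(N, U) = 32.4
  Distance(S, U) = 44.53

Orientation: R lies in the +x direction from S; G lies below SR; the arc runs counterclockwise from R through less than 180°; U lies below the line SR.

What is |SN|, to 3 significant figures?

37.7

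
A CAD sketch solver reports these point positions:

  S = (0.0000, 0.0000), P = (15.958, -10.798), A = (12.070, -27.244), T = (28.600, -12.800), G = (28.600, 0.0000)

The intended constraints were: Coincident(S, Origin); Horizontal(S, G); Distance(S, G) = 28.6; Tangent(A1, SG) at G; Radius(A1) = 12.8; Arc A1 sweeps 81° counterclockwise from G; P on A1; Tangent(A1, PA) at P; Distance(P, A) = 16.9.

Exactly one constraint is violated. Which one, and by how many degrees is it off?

Tangent(A1, PA) at P — off by 4.30°.

S = (0.00, 0.00) ✓; S.y = 0.00, G.y = 0.00 ✓; |SG| = 28.60 ✓; ∠(TG, GS) = 90.00° ✓; |TG| = 12.80 ✓; bearing(T→P) − bearing(T→G) = 81.00° ✓; |TP| = 12.80 ✓; ∠(TP, PA) = 94.30° ✗; |PA| = 16.90 ✓.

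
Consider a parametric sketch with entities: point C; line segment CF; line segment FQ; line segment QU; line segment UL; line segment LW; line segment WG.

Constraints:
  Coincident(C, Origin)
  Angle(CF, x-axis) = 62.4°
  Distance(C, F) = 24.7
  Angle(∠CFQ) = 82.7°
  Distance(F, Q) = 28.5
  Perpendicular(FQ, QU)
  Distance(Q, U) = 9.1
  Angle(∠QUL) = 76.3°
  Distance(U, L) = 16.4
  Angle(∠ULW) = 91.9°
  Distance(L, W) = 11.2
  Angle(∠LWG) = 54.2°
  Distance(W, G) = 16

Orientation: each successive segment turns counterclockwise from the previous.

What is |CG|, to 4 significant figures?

29.09

∠ULW = 91.9° gives LW at 81.50° from the x-axis; with |LW| = 11.2, W = (-0.4968, 32.43). ∠LWG = 54.2° gives WG at -152.7° from the x-axis; with |WG| = 16.0, G = (-14.71, 25.10). Then |CG| = |G − C| = 29.09.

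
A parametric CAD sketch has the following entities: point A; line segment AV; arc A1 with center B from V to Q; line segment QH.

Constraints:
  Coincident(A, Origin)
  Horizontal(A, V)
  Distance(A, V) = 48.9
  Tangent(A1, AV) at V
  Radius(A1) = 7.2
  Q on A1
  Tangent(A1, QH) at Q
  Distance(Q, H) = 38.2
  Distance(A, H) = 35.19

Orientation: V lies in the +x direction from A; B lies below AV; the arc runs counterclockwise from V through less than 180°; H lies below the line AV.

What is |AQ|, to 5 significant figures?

43.668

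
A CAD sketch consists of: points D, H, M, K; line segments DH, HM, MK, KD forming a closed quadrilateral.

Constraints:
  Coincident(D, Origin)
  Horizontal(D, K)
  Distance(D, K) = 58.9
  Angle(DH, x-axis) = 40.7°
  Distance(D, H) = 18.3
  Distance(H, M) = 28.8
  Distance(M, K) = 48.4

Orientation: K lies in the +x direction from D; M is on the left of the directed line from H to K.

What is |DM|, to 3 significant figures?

46.4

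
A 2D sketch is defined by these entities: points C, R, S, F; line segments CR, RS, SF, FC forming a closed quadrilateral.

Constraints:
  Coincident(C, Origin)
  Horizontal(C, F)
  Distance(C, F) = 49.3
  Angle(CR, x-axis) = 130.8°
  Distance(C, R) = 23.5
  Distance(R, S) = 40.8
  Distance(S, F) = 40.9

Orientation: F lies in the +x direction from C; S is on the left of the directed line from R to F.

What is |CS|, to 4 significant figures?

38.99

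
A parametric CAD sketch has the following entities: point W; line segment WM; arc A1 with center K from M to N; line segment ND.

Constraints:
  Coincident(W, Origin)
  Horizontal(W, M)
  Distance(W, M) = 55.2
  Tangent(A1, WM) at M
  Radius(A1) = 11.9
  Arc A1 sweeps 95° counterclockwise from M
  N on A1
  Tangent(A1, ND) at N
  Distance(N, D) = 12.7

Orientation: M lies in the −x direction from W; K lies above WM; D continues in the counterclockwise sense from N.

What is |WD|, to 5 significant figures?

51.291

On A1, M sits at bearing -90° from K; a 95° counterclockwise sweep puts N at bearing 5°, so N = K + 11.9·(cos 5°, sin 5°) = (-43.345, 12.937). A1 meets ND tangentially, so KN is at right angles to ND, so ND runs along (−sin 5°, cos 5°); with |ND| = 12.7, D = (-44.452, 25.589). Then |WD| = |D − W| = 51.291.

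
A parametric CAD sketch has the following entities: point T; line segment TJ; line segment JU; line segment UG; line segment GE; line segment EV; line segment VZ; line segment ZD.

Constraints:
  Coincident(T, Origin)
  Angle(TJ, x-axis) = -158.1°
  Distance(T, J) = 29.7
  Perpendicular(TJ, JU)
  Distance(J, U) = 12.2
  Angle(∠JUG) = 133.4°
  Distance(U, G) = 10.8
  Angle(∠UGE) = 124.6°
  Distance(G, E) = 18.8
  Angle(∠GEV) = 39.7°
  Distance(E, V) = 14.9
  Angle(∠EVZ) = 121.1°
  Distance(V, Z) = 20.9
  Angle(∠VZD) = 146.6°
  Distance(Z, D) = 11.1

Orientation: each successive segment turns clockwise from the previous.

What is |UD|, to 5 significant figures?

19.904

T is at the origin; TJ runs at -158.1° with length 29.7, so J = (-27.557, -11.078). The perpendicularity gives JU at right angles to TJ, so JU runs at 111.90°; with |JU| = 12.2, U = (-32.107, 0.24187). ∠JUG = 133.4° gives UG at 65.300° from the x-axis; with |UG| = 10.8, G = (-27.594, 10.054). ∠UGE = 124.6° gives GE at 9.9000° from the x-axis; with |GE| = 18.8, E = (-9.0742, 13.286). ∠GEV = 39.7° gives EV at -130.40° from the x-axis; with |EV| = 14.9, V = (-18.731, 1.9391). ∠EVZ = 121.1° gives VZ at 170.70° from the x-axis; with |VZ| = 20.9, Z = (-39.356, 5.3166). ∠VZD = 146.6° gives ZD at 137.30° from the x-axis; with |ZD| = 11.1, D = (-47.514, 12.844). Then |UD| = |D − U| = 19.904.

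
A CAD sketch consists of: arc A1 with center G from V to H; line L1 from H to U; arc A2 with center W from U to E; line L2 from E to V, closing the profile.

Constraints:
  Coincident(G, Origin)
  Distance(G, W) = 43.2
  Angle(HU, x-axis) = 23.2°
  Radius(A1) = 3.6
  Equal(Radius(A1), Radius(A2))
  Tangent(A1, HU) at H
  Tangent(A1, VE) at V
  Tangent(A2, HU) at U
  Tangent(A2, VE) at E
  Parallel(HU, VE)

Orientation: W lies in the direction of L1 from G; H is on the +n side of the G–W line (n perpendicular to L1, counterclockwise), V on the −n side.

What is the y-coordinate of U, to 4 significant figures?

20.33

Tangency of A1 to both parallel lines with radius 3.6 puts H and V at G ± 3.6·n: H = (-1.418, 3.309), V = (1.418, -3.309). Equal radii place U and E the same way about W: U = W + 3.6·n = (38.29, 20.33), E = W − 3.6·n = (41.12, 13.71). So U.y = 20.33.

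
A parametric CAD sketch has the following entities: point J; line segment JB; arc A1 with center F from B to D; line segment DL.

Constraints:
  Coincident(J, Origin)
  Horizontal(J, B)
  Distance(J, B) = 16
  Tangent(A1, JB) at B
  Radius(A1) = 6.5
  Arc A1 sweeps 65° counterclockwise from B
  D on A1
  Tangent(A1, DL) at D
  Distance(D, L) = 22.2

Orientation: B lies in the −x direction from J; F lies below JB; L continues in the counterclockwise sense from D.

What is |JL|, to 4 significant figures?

39.34

J is at the origin; JB is horizontal with |JB| = 16.0 and B on the −x side, so B = (-16.00, 0.000). Since A1 is tangent to JB there, FB ⟂ JB, so F = B + (0, -6.5) = (-16.00, -6.500). On A1, B sits at bearing 90° from F; a 65° counterclockwise sweep puts D at bearing 155°, so D = F + 6.5·(cos 155°, sin 155°) = (-21.89, -3.753). A1 meets DL tangentially, so FD is at right angles to DL, so DL runs along (−sin 155°, cos 155°); with |DL| = 22.2, L = (-31.27, -23.87). Then |JL| = |L − J| = 39.34.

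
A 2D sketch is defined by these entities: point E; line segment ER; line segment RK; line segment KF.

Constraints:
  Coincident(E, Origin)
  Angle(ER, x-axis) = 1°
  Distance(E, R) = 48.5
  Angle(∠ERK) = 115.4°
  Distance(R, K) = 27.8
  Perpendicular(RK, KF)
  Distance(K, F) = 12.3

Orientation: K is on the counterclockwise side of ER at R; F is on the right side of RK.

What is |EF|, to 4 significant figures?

74.23

E is at the origin; ER runs at 1.0° with length 48.5, so R = 48.5·(cos 1.0°, sin 1.0°) = (48.49, 0.8464). ∠ERK = 115.4°, so RK runs at 1.0° + (180° − 115.4°) = 65.60° from the x-axis; with |RK| = 27.8, K = R + 27.8·(cos 65.60°, sin 65.60°) = (59.98, 26.16). The perpendicularity gives KF at right angles to RK; with |KF| = 12.3 on the right of RK, F = K + 12.3·(0.9107, -0.4131) = (71.18, 21.08). Then |EF| = |F − E| = 74.23.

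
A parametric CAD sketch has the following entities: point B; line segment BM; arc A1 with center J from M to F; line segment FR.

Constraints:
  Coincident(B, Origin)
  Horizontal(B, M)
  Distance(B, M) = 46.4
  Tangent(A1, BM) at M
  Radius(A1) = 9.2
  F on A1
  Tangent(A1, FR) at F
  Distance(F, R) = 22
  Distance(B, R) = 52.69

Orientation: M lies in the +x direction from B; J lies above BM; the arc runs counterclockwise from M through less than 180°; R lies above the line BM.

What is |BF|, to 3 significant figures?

55.9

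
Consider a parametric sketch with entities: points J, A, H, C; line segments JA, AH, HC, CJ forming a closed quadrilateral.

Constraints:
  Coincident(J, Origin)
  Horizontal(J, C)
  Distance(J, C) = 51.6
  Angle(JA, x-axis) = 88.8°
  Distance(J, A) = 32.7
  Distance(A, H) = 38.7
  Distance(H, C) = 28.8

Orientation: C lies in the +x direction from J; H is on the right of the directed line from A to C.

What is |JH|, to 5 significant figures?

22.835

Checks: J.y = 0.00, C.y = 0.00 ✓; |AH| = 38.70 ✓; |HC| = 28.80 ✓.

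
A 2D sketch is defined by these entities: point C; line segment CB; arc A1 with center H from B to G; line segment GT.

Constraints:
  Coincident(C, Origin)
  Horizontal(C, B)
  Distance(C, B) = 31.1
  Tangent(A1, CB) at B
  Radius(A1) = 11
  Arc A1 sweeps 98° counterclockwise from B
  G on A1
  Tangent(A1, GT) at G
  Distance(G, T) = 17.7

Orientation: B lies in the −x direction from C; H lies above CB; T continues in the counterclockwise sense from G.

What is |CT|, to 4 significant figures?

37.65

C is at the origin; CB is horizontal with |CB| = 31.1 and B on the −x side, so B = (-31.10, 0.000). A1 meets CB tangentially, so HB is at right angles to CB, so H = B + (0, 11) = (-31.10, 11.00). On A1, B sits at bearing -90° from H; a 98° counterclockwise sweep puts G at bearing 8°, so G = H + 11.0·(cos 8°, sin 8°) = (-20.21, 12.53). Since A1 is tangent to GT there, HG ⟂ GT, so GT runs along (−sin 8°, cos 8°); with |GT| = 17.7, T = (-22.67, 30.06). Then |CT| = |T − C| = 37.65.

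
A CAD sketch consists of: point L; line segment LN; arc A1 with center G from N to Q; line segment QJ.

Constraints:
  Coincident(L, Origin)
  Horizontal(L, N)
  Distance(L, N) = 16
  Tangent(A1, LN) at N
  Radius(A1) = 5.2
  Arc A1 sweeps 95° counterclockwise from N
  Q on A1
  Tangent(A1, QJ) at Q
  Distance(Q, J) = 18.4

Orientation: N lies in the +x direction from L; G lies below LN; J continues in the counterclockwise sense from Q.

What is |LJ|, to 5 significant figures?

27.010

L is at the origin; LN is horizontal with |LN| = 16.0 and N on the +x side, so N = (16.000, 0.0000). The tangent condition forces GN to be normal to LN, so G = N + (0, -5.2) = (16.000, -5.2000). On A1, N sits at bearing 90° from G; a 95° counterclockwise sweep puts Q at bearing 185°, so Q = G + 5.2·(cos 185°, sin 185°) = (10.820, -5.6532). Since A1 is tangent to QJ there, GQ ⟂ QJ, so QJ runs along (−sin 185°, cos 185°); with |QJ| = 18.4, J = (12.423, -23.983). Then |LJ| = |J − L| = 27.010.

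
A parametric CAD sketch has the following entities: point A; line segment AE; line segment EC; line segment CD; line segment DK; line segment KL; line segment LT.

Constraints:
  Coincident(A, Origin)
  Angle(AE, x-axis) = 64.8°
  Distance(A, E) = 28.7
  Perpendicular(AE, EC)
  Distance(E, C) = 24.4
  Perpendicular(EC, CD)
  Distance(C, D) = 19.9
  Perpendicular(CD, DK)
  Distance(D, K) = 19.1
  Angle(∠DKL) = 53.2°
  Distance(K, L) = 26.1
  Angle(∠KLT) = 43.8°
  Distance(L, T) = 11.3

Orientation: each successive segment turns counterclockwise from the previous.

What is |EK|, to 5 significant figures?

20.594

A is at the origin; AE runs at 64.8° with length 28.7, so E = (12.220, 25.969). The perpendicularity gives EC at right angles to AE, so EC runs at 154.80°; with |EC| = 24.4, C = (-9.8579, 36.358). EC ⟂ CD, so CD runs at -115.20°; with |CD| = 19.9, D = (-18.331, 18.351). The perpendicularity gives DK at right angles to CD, so DK runs at -25.200°; with |DK| = 19.1, K = (-1.0487, 10.219). Then |EK| = |K − E| = 20.594.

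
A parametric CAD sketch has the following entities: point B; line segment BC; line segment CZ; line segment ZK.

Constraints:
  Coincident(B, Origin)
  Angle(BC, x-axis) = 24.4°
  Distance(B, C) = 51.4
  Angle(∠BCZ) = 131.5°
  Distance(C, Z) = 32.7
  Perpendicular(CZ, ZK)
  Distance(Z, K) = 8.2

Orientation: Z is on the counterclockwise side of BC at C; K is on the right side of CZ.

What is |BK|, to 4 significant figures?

81.47

B is at the origin; BC runs at 24.4° with length 51.4, so C = 51.4·(cos 24.4°, sin 24.4°) = (46.81, 21.23). ∠BCZ = 131.5°, so CZ runs at 24.4° + (180° − 131.5°) = 72.90° from the x-axis; with |CZ| = 32.7, Z = C + 32.7·(cos 72.90°, sin 72.90°) = (56.42, 52.49). CZ is perpendicular to ZK; with |ZK| = 8.2 on the right of CZ, K = Z + 8.2·(0.9558, -0.2940) = (64.26, 50.08). Then |BK| = |K − B| = 81.47.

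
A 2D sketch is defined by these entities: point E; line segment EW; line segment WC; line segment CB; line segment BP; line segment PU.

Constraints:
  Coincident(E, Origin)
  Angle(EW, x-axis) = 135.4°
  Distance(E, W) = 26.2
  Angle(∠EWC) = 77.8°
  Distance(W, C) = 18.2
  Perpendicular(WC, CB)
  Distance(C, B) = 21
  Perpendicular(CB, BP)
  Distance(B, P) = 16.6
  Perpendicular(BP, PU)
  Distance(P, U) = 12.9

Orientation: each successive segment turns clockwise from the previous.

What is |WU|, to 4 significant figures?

8.257

E is at the origin; EW runs at 135.4° with length 26.2, so W = (-18.66, 18.40). ∠EWC = 77.8° gives WC at 33.20° from the x-axis; with |WC| = 18.2, C = (-3.426, 28.36). The perpendicularity gives CB at right angles to WC, so CB runs at -56.80°; with |CB| = 21.0, B = (8.073, 10.79). CB is perpendicular to BP, so BP runs at -146.8°; with |BP| = 16.6, P = (-5.817, 1.700). BP ⟂ PU, so PU runs at 123.2°; with |PU| = 12.9, U = (-12.88, 12.49). Then |WU| = |U − W| = 8.257.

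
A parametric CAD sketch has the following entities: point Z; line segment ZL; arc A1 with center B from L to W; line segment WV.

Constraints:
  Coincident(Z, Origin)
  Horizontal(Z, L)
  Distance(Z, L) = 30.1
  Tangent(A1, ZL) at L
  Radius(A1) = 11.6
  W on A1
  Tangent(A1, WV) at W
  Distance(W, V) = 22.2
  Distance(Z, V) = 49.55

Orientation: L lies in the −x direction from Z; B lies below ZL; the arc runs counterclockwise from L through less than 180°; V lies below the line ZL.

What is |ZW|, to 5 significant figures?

43.855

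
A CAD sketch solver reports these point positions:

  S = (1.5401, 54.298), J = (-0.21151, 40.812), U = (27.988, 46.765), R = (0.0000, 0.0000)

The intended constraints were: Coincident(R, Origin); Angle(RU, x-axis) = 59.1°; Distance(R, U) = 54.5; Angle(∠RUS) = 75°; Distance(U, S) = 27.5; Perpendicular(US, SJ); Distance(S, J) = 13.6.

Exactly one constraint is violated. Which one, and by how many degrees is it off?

Perpendicular(US, SJ) — off by 8.50°.

R = (0.00, 0.00) ✓; RU at 59.10° ✓; |RU| = 54.50 ✓; ∠RUS = 75.00° ✓; |US| = 27.50 ✓; ∠(US, SJ) = 98.50° ✗; |SJ| = 13.60 ✓.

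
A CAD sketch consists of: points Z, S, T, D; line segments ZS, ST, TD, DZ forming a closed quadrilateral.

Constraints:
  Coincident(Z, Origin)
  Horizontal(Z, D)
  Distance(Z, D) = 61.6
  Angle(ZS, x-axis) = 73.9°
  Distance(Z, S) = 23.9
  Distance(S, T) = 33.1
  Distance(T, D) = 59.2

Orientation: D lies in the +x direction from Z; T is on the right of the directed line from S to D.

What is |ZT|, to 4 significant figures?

10.48

Checks: |ST| = 33.10 ✓; |TD| = 59.20 ✓.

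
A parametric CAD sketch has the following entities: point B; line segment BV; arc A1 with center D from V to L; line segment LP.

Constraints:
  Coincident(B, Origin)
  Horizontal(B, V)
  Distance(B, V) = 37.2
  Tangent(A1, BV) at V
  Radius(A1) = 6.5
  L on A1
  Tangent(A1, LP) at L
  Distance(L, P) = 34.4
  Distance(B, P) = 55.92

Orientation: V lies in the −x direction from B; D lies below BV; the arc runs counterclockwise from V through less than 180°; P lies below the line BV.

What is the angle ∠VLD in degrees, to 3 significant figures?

39.9°

Checks: |DL| = 6.500 ✓; ∠(DL, LP) = 90.00° ✓; |LP| = 34.40 ✓; |BP| = 55.92 ✓.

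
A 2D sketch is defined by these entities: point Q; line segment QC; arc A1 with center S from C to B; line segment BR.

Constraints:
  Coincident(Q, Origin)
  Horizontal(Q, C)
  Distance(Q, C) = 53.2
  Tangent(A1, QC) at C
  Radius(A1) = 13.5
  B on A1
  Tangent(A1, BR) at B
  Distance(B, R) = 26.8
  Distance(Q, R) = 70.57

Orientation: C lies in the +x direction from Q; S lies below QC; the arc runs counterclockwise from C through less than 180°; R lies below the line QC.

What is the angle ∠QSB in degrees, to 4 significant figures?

45.64°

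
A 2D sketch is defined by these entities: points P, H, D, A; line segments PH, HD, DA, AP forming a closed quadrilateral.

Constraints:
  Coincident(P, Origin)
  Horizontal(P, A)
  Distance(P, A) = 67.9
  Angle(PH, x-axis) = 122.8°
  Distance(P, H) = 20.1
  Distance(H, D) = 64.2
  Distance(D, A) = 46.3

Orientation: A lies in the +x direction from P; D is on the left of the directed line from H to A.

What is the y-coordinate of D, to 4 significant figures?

41.92

P is at the origin; P and A share the same y with |PA| = 67.9 and A in +x, so A = (67.9, 0). PH runs at 122.8° with |PH| = 20.1, so H = (-10.89, 16.90). D is determined by |HD| = 64.2 and |DA| = 46.3 together: it lies at the intersection of circle(H, 64.2) and circle(A, 46.3). With |HA| = 80.58, the foot of the radical line on HA is 52.56 from H and the perpendicular offset is √(64.2² − 52.56²) = 36.86. Taking the left-of-HA solution: D = (48.24, 41.92).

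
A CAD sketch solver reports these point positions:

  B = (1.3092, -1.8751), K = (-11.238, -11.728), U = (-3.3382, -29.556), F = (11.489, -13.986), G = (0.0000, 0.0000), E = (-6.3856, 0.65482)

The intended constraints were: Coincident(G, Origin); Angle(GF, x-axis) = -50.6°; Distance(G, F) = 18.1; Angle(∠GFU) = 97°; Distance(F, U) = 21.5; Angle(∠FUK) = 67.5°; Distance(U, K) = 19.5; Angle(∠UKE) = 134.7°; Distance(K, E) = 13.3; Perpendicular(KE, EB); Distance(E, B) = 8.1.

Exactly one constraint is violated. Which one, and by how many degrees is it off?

Perpendicular(KE, EB) — off by 3.20°.

G = (0.00, 0.00) ✓; GF at -50.60° ✓; |GF| = 18.10 ✓; ∠GFU = 97.00° ✓; |FU| = 21.50 ✓; ∠FUK = 67.50° ✓; |UK| = 19.50 ✓; ∠UKE = 134.7° ✓; |KE| = 13.30 ✓; ∠(KE, EB) = 86.80° ✗; |EB| = 8.100 ✓.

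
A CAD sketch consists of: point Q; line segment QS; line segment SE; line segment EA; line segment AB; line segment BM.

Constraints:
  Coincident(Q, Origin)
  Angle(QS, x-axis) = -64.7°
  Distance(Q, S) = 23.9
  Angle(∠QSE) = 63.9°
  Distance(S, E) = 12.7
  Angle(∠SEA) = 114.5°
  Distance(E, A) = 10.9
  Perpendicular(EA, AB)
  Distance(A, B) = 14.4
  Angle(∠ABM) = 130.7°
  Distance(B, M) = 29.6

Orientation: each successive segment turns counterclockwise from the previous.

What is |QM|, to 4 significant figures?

37.82

Q is at the origin; QS runs at -64.7° with length 23.9, so S = (10.21, -21.61). ∠QSE = 63.9° gives SE at 51.40° from the x-axis; with |SE| = 12.7, E = (18.14, -11.68). ∠SEA = 114.5° gives EA at 116.9° from the x-axis; with |EA| = 10.9, A = (13.21, -1.962). The perpendicularity gives AB at right angles to EA, so AB runs at -153.1°; with |AB| = 14.4, B = (0.3637, -8.477). ∠ABM = 130.7° gives BM at -103.8° from the x-axis; with |BM| = 29.6, M = (-6.697, -37.22). Then |QM| = |M − Q| = 37.82.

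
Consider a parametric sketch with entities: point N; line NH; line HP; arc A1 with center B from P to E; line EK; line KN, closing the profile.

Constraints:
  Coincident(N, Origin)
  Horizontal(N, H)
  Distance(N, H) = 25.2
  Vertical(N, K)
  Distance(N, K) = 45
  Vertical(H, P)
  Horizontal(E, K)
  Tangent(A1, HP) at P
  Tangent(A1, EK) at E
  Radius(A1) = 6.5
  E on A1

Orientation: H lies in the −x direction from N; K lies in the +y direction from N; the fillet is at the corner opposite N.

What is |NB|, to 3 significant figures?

42.8

N is at the origin; N and H share the same y with |NH| = 25.2 and H on the −x side, so H = (-25.2, 0.00). NK is vertical with |NK| = 45.0 and K on the +y side, so K = (0.00, 45.0). The virtual corner opposite N is at (-25.2, 45.0). Since A1 is tangent to HP there, BP ⟂ HP and the tangent condition forces BE to be normal to EK, with radius 6.5, so the center B sits 6.5 in from both sides at B = (-18.7, 38.5). Then |NB| = |B − N| = 42.8.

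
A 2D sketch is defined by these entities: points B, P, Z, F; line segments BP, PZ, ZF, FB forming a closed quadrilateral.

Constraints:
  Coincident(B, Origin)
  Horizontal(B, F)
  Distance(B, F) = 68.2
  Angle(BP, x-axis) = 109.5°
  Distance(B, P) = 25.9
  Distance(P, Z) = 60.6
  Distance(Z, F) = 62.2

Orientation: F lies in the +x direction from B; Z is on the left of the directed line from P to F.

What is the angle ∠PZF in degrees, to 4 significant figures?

82.07°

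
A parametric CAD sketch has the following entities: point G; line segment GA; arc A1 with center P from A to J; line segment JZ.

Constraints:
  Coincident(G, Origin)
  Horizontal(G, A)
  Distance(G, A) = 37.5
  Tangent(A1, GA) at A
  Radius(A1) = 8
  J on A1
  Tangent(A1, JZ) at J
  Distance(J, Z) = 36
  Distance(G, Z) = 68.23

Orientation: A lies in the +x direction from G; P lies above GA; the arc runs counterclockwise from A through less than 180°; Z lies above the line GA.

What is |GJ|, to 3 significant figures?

45.6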